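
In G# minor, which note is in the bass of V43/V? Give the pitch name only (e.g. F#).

E#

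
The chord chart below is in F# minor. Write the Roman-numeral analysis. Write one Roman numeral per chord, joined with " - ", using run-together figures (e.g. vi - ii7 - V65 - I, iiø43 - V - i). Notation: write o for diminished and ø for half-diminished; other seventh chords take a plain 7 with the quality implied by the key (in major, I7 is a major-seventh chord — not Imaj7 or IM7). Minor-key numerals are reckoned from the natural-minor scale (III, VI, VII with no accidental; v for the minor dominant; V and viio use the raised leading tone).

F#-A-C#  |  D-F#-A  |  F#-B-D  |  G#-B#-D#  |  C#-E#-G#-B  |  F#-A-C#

i - VI - iv64 - V/V - V7 - i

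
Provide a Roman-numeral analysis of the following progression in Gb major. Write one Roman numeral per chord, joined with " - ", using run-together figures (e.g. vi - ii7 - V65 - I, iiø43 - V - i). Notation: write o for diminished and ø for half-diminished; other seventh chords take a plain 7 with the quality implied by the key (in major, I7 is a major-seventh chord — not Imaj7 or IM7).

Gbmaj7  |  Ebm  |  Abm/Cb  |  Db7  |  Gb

Gbmaj7: major seventh chord on Gb = scale degree 1 → I7.
Ebm: root Eb is the submediant; minor triad there is vi.
Abm/Cb: root Ab is the supertonic; minor triad there is ii6.
Db7: root Db is the dominant; dominant seventh chord there is V7.
Gb: root Gb is the tonic; major triad there is I.

I7 - vi - ii6 - V7 - I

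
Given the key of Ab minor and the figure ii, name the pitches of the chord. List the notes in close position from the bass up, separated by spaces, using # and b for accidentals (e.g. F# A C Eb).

Bb Db F

ii is the minor supertonic, borrowed from the parallel major (the Dorian ii). In Ab minor that root is Bb.
So the chord is Bb-Db-F.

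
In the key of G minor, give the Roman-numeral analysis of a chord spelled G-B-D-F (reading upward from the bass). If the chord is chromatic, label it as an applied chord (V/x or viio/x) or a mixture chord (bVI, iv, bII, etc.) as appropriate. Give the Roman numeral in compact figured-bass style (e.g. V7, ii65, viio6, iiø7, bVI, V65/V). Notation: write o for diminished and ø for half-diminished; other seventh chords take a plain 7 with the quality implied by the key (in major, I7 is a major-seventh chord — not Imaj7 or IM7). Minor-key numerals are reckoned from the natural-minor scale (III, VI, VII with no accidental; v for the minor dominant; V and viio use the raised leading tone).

Stacked in thirds the chord is G-B-D-F: a dominant seventh chord on G.
G is not a diatonic chord root with this quality in G minor, but it lies a perfect fifth above C (iv), so the chord functions as an applied dominant of iv.

V7/iv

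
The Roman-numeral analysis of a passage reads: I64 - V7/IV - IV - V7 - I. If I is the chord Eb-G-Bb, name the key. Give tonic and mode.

Eb major

The chord Eb is a major triad rooted on Eb; its label is I.
If Eb is scale degree 1 and the mode makes that degree carry a major triad, the tonic is Eb and the mode is major.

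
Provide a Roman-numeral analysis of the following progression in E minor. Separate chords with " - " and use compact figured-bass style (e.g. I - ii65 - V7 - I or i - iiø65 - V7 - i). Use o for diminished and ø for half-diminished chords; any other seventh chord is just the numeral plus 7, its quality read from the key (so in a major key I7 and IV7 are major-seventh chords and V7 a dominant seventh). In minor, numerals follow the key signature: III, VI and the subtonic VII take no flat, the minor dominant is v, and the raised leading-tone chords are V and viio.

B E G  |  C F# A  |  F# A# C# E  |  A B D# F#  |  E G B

i64 - iio64 - V7/V - V42 - i

B-E-G: root E is the tonic; minor triad there is i64.
C-F#-A: root F# is the supertonic; diminished triad there is iio64.
F#-A#-C#-E: a dominant seventh chord on F#, the applied dominant of V → V7/V.
A-B-D#-F# has root B, degree 5 in E minor, so V42.
E-G-B: minor triad on E = scale degree 1 → i.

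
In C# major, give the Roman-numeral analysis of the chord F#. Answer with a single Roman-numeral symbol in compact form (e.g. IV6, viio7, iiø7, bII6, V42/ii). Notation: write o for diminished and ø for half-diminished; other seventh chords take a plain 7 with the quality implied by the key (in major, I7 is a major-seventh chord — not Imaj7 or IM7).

IV

Stacked in thirds the chord is F#-A#-C#: a major triad on F#.
In C# major, F# is the subdominant; the diatonic major triad there is IV.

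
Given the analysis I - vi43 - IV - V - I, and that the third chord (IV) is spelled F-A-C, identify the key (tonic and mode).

IV is given as F-A-C — a major triad with root F.
Counting down 3 scale steps from F places the tonic on C; a major triad on degree 4 is diatonic only in major.

C major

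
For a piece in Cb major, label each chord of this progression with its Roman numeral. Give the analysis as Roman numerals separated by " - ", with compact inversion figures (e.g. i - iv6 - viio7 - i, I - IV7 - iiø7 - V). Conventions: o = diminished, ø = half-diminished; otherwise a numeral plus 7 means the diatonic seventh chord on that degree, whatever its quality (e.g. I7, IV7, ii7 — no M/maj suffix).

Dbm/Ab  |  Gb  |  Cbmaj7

ii64 - V - I7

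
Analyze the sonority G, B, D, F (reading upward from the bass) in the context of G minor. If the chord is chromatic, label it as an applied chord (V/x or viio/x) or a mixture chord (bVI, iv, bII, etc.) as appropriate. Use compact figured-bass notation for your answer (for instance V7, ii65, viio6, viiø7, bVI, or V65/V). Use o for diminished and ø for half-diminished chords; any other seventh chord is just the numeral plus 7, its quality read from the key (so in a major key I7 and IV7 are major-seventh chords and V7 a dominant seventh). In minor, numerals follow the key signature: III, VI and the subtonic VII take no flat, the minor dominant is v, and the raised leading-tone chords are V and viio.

V7/iv

The pitches G-B-D-F form a dominant seventh chord rooted on G.
G is not a diatonic chord root with this quality in G minor, but it lies a perfect fifth above C (iv), so the chord functions as an applied dominant of iv.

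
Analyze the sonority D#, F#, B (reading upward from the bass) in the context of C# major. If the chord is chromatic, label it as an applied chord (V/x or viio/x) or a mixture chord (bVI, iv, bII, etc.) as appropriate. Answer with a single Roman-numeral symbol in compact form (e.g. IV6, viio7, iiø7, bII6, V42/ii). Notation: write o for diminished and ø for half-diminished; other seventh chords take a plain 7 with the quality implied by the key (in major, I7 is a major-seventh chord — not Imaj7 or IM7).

bVII6

The pitches B-D#-F# form a major triad rooted on B.
B is the lowered seventh degree of C# major (diatonic 7 would be B#). This is a major triad on the lowered seventh degree (the subtonic), borrowed from the parallel minor.
With D# in the bass the chord is in first inversion, so the figured bass is 6.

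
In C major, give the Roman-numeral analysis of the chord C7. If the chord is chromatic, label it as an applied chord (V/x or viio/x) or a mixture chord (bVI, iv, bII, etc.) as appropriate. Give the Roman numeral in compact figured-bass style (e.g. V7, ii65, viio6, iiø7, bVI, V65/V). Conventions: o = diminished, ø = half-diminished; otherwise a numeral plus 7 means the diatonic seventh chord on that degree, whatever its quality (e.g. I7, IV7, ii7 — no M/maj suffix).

V7/IV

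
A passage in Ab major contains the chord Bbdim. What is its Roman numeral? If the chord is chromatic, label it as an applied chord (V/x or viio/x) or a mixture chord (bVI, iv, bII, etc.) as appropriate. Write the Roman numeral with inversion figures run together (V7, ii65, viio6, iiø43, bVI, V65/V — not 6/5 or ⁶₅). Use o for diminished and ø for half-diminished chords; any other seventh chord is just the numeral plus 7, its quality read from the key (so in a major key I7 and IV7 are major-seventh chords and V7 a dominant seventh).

iio

Stacked in thirds the chord is Bb-Db-Fb: a diminished triad on Bb.
Bb is the second degree of Ab major. This is the diminished supertonic triad, borrowed from the parallel minor.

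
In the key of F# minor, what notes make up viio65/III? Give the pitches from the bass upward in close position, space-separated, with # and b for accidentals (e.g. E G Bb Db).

B D F G#

The slash marks an applied leading-tone chord: viio of III. In F# minor, III is A, so the leading tone to it is G#, a half step below.
Building a fully diminished seventh chord on G# gives G#-B-D-F.
With the 65 figure the chord is in first inversion; from the bass B upward in close position it reads B-D-F-G#.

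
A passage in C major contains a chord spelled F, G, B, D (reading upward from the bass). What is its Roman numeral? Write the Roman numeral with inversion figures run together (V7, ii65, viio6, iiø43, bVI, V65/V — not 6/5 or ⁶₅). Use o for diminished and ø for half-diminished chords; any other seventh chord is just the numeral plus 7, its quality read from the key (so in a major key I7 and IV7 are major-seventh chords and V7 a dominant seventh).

V42

The pitches G-B-D-F form a dominant seventh chord rooted on G.
In C major, G is the dominant; the diatonic dominant seventh chord there is V7.
With F in the bass the chord is in third inversion, so the figured bass is 42.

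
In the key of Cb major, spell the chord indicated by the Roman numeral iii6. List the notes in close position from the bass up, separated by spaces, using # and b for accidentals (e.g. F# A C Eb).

Gb Bb Eb

The numeral's case and figure indicate a minor triad. In Cb major its root, scale degree 3, is Eb.
Stacking thirds from Eb gives Eb-Gb-Bb.
The figured bass 6 indicates first inversion, placing the third (Gb) in the bass: Gb-Bb-Eb.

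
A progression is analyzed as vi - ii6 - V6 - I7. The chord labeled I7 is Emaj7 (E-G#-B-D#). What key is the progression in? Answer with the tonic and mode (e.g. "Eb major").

E major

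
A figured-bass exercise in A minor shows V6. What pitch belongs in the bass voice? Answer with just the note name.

V in A minor has root E; the chord is E-G#-B.
The figure 6 means first inversion — the third is in the bass.

G#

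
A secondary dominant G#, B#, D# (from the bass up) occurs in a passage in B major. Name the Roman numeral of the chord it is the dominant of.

ii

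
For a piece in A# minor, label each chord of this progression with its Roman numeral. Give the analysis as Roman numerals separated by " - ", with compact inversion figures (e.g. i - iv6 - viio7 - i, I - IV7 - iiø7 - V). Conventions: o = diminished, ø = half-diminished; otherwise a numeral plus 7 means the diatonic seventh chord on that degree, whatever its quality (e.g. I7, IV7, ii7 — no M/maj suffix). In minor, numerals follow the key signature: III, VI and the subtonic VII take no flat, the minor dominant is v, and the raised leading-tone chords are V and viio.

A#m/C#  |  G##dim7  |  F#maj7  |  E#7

A#m/C#: minor triad on A# = scale degree 1 → i6.
G##dim7: fully diminished seventh chord on G## = scale degree 7 → viio7.
F#maj7: major seventh chord on F# = scale degree 6 → VI7.
E#7: root E# is the dominant; dominant seventh chord there is V7.

i6 - viio7 - VI7 - V7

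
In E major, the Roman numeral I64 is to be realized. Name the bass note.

I in E major has root E; the chord is E-G#-B.
The figure 64 means second inversion — the fifth is in the bass.

B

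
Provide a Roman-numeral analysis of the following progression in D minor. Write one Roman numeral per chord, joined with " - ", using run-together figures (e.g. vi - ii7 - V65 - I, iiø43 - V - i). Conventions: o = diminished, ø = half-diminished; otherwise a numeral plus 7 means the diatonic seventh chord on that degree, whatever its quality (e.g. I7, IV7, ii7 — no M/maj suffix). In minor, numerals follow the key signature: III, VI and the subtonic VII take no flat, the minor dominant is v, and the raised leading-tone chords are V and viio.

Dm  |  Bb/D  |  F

i - VI6 - III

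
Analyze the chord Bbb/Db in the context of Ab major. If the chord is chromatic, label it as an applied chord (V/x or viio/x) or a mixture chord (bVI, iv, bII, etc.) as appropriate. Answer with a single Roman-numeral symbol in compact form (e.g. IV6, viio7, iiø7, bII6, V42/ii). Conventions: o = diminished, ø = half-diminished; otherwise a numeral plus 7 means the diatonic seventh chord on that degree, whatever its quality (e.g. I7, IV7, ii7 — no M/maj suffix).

bII6

Stacked in thirds the chord is Bbb-Db-Fb: a major triad on Bbb.
Bbb is the lowered second degree of Ab major (diatonic 2 would be Bb). This is the Neapolitan sixth — a major triad on the lowered second degree, here in its customary first inversion.
With Db in the bass the chord is in first inversion, so the figured bass is 6.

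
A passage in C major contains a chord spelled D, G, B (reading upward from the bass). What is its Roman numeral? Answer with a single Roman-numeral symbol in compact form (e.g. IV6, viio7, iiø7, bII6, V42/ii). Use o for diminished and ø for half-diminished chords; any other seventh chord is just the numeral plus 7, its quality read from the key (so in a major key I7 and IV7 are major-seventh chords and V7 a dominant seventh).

Stacked in thirds the chord is G-B-D: a major triad on G.
G is scale degree 5 in C major, and a major triad on that degree is written V.
With D in the bass the chord is in second inversion, so the figured bass is 64.

V64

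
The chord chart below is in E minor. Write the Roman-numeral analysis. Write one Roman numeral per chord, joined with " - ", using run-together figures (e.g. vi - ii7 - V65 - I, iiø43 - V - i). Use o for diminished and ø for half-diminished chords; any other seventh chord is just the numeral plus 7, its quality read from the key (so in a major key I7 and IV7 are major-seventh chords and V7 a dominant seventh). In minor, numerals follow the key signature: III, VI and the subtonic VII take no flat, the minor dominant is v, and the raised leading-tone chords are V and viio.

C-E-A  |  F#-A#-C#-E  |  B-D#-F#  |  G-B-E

iv6 - V7/V - V - i6

C-E-A: root A is the subdominant; minor triad there is iv6.
F#-A#-C#-E: a dominant seventh chord on F#, the applied dominant of V → V7/V.
B-D#-F#: major triad on B = scale degree 5 → V.
G-B-E: minor triad on E = scale degree 1 → i6.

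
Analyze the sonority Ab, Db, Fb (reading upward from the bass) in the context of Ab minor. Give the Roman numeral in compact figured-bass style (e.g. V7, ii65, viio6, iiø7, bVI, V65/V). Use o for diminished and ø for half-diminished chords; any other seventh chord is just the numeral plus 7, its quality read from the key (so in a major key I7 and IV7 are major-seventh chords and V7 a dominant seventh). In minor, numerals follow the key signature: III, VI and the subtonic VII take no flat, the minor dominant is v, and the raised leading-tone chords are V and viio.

iv64

Stacked in thirds the chord is Db-Fb-Ab: a minor triad on Db.
In Ab minor, Db is the subdominant; the diatonic minor triad there is iv.
With Ab in the bass the chord is in second inversion, so the figured bass is 64.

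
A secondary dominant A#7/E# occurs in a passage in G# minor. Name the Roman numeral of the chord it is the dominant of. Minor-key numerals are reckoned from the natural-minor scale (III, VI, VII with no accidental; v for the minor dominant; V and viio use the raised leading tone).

The chord is a dominant seventh chord on A#.
A dominant resolves down a perfect fifth: A# → D#. In G# minor, D# is scale degree 5, i.e. V.

V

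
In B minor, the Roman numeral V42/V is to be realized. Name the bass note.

The applied chord V42/V is rooted on C#: C#-E#-G#-B.
The figure 42 means third inversion — the seventh is in the bass.

B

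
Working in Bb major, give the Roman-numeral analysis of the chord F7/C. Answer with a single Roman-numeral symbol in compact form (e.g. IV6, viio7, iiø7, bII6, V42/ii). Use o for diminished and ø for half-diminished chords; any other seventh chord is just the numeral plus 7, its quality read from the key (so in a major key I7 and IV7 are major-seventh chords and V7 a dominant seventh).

V43

Stacked in thirds the chord is F-A-C-Eb: a dominant seventh chord on F.
In Bb major, F is the dominant; the diatonic dominant seventh chord there is V7.
With C in the bass the chord is in second inversion, so the figured bass is 43.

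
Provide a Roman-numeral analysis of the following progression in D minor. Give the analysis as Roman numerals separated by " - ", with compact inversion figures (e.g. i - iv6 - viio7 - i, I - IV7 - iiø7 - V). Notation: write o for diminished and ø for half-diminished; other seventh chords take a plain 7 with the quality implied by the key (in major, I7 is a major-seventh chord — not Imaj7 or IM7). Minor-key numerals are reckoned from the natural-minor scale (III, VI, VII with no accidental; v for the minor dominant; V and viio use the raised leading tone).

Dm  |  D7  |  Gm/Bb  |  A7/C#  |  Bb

Dm has root D, degree 1 in D minor, so i.
D7: chromatic; D is V of iv, so V7/iv.
Gm/Bb: minor triad on G = scale degree 4 → iv6.
A7/C#: root A is the dominant; dominant seventh chord there is V65.
Bb: major triad on Bb = scale degree 6 → VI.

i - V7/iv - iv6 - V65 - VI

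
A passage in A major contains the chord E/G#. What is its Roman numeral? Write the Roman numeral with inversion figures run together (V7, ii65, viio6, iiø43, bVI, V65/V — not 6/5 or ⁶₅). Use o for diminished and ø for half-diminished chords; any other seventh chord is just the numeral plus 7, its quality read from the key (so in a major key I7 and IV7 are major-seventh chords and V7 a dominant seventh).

Stacked in thirds the chord is E-G#-B: a major triad on E.
In A major, E is the dominant; the diatonic major triad there is V.
With G# in the bass the chord is in first inversion, so the figured bass is 6.

V6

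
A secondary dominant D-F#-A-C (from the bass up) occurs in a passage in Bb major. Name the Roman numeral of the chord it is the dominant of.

vi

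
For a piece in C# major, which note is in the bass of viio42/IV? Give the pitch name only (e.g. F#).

The applied chord viio42/IV is rooted on E#: E#-G#-B-D.
The figure 42 means third inversion — the seventh is in the bass.

D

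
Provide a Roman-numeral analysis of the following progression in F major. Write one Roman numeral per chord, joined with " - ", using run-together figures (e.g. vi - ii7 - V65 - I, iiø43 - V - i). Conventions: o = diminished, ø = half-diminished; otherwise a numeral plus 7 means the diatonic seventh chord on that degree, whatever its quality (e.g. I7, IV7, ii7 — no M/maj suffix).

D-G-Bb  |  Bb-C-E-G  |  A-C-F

D-G-Bb has root G, degree 2 in F major, so ii64.
Bb-C-E-G: dominant seventh chord on C = scale degree 5 → V42.
A-C-F: root F is the tonic; major triad there is I6.

ii64 - V42 - I6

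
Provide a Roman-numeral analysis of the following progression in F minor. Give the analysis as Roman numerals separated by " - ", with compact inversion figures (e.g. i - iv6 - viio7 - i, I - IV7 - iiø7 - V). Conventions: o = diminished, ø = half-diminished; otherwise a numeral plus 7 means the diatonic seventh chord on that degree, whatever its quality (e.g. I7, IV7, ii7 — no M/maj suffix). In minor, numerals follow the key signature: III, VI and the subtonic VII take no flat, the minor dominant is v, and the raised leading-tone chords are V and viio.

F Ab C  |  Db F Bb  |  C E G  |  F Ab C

F-Ab-C has root F, degree 1 in F minor, so i.
Db-F-Bb: minor triad on Bb = scale degree 4 → iv6.
C-E-G has root C, degree 5 in F minor, so V.
F-Ab-C has root F, degree 1 in F minor, so i.

i - iv6 - V - i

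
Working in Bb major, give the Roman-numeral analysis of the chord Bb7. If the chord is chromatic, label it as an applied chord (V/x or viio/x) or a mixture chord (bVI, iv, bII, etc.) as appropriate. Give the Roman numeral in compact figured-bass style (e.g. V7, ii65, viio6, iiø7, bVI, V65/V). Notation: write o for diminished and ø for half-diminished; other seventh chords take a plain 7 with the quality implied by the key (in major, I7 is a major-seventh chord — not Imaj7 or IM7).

The pitches Bb-D-F-Ab form a dominant seventh chord rooted on Bb.
Bb is not a diatonic chord root with this quality in Bb major, but it lies a perfect fifth above Eb (IV), so the chord functions as an applied dominant of IV.

V7/IV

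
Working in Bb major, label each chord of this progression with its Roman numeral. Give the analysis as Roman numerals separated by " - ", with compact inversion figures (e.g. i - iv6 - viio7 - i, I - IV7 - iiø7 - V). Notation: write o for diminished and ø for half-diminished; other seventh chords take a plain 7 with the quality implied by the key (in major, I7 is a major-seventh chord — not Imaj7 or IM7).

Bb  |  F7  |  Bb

I - V7 - I

Bb has root Bb, degree 1 in Bb major, so I.
F7: dominant seventh chord on F = scale degree 5 → V7.
Bb: root Bb is the tonic; major triad there is I.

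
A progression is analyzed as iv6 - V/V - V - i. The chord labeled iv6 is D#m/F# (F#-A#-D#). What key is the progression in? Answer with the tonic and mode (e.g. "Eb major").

A# minor

The anchor chord is a minor triad on D#, labeled iv6.
iv6 on D# implies D# is the subdominant; that puts the tonic at A#, and the lowercase numeral fits minor mode.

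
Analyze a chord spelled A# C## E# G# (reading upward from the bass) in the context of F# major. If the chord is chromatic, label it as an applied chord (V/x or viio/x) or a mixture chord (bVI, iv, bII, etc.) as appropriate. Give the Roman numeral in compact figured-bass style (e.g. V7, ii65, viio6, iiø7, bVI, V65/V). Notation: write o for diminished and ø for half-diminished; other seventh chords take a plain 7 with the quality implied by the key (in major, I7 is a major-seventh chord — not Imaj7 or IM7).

The pitches A#-C##-E#-G# form a dominant seventh chord rooted on A#.
A# is not a diatonic chord root with this quality in F# major, but it lies a perfect fifth above D# (vi), so the chord functions as an applied dominant of vi.

V7/vi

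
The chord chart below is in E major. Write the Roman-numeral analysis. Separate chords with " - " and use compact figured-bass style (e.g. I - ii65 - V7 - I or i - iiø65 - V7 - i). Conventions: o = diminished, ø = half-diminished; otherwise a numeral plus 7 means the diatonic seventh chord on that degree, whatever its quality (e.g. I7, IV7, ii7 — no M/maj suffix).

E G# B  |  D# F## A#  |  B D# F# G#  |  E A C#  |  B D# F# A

I - V/iii - iii65 - IV64 - V7

E-G#-B: major triad on E = scale degree 1 → I.
D#-F##-A#: chromatic; D# is V of iii, so V/iii.
B-D#-F#-G#: minor seventh chord on G# = scale degree 3 → iii65.
E-A-C#: root A is the subdominant; major triad there is IV64.
B-D#-F#-A has root B, degree 5 in E major, so V7.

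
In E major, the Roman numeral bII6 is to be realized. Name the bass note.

bII in E major has root F; the chord is F-A-C.
The figure 6 means first inversion — the third is in the bass.

A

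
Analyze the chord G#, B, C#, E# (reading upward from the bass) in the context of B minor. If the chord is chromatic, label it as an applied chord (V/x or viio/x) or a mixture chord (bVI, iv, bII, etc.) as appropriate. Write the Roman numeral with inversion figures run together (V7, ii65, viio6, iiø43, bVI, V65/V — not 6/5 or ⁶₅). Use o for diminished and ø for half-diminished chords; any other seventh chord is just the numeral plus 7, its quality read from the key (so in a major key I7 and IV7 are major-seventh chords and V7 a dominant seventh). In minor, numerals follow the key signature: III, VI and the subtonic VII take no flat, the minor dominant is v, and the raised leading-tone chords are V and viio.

Stacked in thirds the chord is C#-E#-G#-B: a dominant seventh chord on C#.
C# is not a diatonic chord root with this quality in B minor, but it lies a perfect fifth above F# (V), so the chord functions as an applied dominant of V.
With G# in the bass the chord is in second inversion, so the figured bass is 43.

V43/V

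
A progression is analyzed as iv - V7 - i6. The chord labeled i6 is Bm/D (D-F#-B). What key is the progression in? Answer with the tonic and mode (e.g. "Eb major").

i6 is given as D-F#-B — a minor triad with root B.
If B is scale degree 1 and the mode makes that degree carry a minor triad, the tonic is B and the mode is minor.

B minor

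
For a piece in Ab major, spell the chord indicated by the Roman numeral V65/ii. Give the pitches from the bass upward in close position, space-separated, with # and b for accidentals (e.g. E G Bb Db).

The slash means an applied dominant: we want the dominant of ii. In Ab major, ii is Bb minor, and its dominant is built on F.
Building a dominant seventh chord on F gives F-A-C-Eb.
With the 65 figure the chord is in first inversion; from the bass A upward in close position it reads A-C-Eb-F.

A C Eb F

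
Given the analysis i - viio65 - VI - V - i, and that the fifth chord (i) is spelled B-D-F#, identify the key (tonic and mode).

B minor

i is given as B-D-F# — a minor triad with root B.
If B is scale degree 1 and the mode makes that degree carry a minor triad, the tonic is B and the mode is minor.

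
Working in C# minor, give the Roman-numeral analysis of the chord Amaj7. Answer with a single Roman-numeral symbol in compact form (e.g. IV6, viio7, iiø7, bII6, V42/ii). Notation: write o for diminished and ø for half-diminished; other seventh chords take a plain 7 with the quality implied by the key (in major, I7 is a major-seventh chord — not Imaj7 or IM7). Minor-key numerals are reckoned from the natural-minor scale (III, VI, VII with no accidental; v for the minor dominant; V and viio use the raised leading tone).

The pitches A-C#-E-G# form a major seventh chord rooted on A.
In C# minor, A is the submediant; the diatonic major seventh chord there is VI7.

VI7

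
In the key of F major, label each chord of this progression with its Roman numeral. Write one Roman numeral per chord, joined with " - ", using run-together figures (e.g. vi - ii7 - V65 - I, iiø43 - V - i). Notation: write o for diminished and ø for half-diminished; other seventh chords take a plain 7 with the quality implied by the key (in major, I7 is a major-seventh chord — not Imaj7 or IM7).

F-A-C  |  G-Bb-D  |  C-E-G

I - ii - V

F-A-C: root F is the tonic; major triad there is I.
G-Bb-D has root G, degree 2 in F major, so ii.
C-E-G has root C, degree 5 in F major, so V.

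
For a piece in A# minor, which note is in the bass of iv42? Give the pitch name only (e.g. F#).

C#

iv in A# minor has root D#; the chord is D#-F#-A#-C#.
The figure 42 means third inversion — the seventh is in the bass.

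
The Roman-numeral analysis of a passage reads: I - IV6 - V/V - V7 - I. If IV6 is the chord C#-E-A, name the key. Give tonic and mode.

IV6 is given as C#-E-A — a major triad with root A.
IV6 on A implies A is the subdominant; that puts the tonic at E, and the uppercase numeral fits major mode.

E major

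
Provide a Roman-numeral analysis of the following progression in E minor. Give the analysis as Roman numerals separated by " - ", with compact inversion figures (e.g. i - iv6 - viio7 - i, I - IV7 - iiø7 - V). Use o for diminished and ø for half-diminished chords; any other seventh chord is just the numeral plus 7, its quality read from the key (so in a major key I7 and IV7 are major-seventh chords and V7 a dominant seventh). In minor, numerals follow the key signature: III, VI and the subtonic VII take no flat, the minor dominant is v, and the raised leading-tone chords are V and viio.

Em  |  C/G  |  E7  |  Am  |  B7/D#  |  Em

i - VI64 - V7/iv - iv - V65 - i

Em: root E is the tonic; minor triad there is i.
C/G has root C, degree 6 in E minor, so VI64.
E7 is the secondary dominant of iv (dominant seventh chord on E): V7/iv.
Am: root A is the subdominant; minor triad there is iv.
B7/D#: root B is the dominant; dominant seventh chord there is V65.
Em: root E is the tonic; minor triad there is i.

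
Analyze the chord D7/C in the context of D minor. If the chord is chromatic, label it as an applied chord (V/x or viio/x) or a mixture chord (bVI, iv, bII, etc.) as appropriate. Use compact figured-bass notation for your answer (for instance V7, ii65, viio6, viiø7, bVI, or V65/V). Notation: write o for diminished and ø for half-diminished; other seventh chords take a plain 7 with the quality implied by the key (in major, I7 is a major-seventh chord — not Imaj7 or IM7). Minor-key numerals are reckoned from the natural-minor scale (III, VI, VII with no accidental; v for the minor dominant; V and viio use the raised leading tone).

The pitches D-F#-A-C form a dominant seventh chord rooted on D.
D is not a diatonic chord root with this quality in D minor, but it lies a perfect fifth above G (iv), so the chord functions as an applied dominant of iv.
With C in the bass the chord is in third inversion, so the figured bass is 42.

V42/iv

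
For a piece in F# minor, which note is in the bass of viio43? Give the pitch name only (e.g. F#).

B

viio in F# minor has root E#; the chord is E#-G#-B-D.
The figure 43 means second inversion — the fifth is in the bass.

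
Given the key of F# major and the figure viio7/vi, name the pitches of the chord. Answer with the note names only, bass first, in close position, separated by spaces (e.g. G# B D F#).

C## E# G# B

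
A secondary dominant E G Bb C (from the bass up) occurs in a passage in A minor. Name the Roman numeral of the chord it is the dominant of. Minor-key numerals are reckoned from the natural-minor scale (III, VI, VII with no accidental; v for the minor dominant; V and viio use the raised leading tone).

VI

The chord is a dominant seventh chord on C.
A dominant resolves down a perfect fifth: C → F. In A minor, F is scale degree 6, i.e. VI.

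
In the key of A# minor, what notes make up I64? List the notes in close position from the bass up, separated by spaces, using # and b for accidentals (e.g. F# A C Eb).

Scale degree 1 in A# minor is A#; here the chord built on it is altered to a major triad. I64 is the major tonic (Picardy third), borrowed from the parallel major.
So the chord is A#-C##-E#, a major triad.
The figured bass 64 indicates second inversion, placing the fifth (E#) in the bass: E#-A#-C##.

E# A# C##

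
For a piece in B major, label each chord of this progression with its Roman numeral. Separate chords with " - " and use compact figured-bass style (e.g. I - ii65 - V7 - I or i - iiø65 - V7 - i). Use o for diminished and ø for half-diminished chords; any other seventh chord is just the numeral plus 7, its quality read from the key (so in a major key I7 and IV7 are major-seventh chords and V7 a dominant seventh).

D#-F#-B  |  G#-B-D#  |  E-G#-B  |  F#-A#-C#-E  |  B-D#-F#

D#-F#-B has root B, degree 1 in B major, so I6.
G#-B-D#: minor triad on G# = scale degree 6 → vi.
E-G#-B has root E, degree 4 in B major, so IV.
F#-A#-C#-E has root F#, degree 5 in B major, so V7.
B-D#-F# has root B, degree 1 in B major, so I.

I6 - vi - IV - V7 - I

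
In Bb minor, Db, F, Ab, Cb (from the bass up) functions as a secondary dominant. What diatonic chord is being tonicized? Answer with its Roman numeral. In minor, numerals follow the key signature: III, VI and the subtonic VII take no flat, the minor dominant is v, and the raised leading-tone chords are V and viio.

The chord is a dominant seventh chord on Db.
A dominant resolves down a perfect fifth: Db → Gb. In Bb minor, Gb is scale degree 6, i.e. VI.

VI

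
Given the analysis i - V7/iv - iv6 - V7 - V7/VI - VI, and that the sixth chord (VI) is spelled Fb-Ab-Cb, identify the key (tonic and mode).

The chord Fb is a major triad rooted on Fb; its label is VI.
Counting down 5 scale steps from Fb places the tonic on Ab; a major triad on degree 6 is diatonic only in minor.

Ab minor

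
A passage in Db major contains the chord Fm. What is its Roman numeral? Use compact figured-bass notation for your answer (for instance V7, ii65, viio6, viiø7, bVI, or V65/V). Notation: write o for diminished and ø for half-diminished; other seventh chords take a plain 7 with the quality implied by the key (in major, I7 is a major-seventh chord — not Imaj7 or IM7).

The pitches F-Ab-C form a minor triad rooted on F.
F is scale degree 3 in Db major, and a minor triad on that degree is written iii.

iii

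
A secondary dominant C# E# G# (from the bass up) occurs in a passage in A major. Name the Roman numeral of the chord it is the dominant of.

vi

The chord is a major triad on C#.
A dominant resolves down a perfect fifth: C# → F#. In A major, F# is scale degree 6, i.e. vi.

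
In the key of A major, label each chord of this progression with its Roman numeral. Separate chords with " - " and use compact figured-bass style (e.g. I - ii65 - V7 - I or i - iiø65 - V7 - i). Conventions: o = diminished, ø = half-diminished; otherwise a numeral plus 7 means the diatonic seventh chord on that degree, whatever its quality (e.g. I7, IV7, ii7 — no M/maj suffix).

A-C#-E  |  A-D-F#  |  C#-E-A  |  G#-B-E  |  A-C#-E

A-C#-E: major triad on A = scale degree 1 → I.
A-D-F#: root D is the subdominant; major triad there is IV64.
C#-E-A: major triad on A = scale degree 1 → I6.
G#-B-E has root E, degree 5 in A major, so V6.
A-C#-E has root A, degree 1 in A major, so I.

I - IV64 - I6 - V6 - I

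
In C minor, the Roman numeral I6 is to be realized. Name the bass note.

E

I in C minor has root C; the chord is C-E-G.
The figure 6 means first inversion — the third is in the bass.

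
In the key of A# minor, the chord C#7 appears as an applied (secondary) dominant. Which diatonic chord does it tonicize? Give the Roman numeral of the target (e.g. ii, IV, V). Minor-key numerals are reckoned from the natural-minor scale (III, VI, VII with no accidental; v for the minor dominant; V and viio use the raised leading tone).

VI

The chord is a dominant seventh chord on C#.
A dominant resolves down a perfect fifth: C# → F#. In A# minor, F# is scale degree 6, i.e. VI.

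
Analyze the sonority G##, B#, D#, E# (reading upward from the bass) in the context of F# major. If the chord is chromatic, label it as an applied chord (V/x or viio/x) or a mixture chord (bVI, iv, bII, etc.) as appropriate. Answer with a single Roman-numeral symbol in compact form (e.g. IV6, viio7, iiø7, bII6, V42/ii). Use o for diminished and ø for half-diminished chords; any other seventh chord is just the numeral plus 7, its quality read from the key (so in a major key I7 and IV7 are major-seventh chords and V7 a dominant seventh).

V65/iii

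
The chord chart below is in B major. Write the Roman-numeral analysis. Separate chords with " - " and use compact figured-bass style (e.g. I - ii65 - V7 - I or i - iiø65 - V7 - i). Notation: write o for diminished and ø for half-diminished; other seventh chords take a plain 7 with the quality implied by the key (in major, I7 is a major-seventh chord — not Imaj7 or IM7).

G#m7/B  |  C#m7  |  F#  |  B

vi65 - ii7 - V - I

G#m7/B has root G#, degree 6 in B major, so vi65.
C#m7 has root C#, degree 2 in B major, so ii7.
F#: major triad on F# = scale degree 5 → V.
B has root B, degree 1 in B major, so I.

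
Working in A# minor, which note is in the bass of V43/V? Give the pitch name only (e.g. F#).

F##

The applied chord V43/V is rooted on B#: B#-D##-F##-A#.
The figure 43 means second inversion — the fifth is in the bass.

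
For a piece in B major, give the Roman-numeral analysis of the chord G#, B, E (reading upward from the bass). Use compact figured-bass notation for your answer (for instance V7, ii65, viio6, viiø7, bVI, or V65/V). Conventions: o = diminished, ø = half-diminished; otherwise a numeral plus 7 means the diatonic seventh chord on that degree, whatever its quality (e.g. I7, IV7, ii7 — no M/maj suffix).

IV6

Stacked in thirds the chord is E-G#-B: a major triad on E.
In B major, E is the subdominant; the diatonic major triad there is IV.
With G# in the bass the chord is in first inversion, so the figured bass is 6.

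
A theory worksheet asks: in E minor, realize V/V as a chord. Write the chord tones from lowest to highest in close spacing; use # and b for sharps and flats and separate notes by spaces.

F# A# C#

The slash means an applied dominant: we want the dominant of V. In E minor, V is B major, and its dominant is built on F#.
Building a major triad on F# gives F#-A#-C#.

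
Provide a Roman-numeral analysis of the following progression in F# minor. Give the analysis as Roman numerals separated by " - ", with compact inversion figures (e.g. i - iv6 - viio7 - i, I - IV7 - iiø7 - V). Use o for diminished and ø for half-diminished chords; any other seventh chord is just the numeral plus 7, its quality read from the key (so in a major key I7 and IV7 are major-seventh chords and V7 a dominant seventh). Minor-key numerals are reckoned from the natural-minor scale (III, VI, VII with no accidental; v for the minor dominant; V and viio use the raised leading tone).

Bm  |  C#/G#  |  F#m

Bm: root B is the subdominant; minor triad there is iv.
C#/G#: major triad on C# = scale degree 5 → V64.
F#m: minor triad on F# = scale degree 1 → i.

iv - V64 - i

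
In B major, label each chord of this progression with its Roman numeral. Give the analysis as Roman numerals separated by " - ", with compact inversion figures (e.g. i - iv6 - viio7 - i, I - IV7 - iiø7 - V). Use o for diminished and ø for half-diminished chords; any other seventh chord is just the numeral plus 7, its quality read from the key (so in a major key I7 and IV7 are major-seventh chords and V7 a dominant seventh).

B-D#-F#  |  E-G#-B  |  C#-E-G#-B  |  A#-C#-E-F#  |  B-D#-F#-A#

I - IV - ii7 - V65 - I7

B-D#-F# has root B, degree 1 in B major, so I.
E-G#-B: major triad on E = scale degree 4 → IV.
C#-E-G#-B: root C# is the supertonic; minor seventh chord there is ii7.
A#-C#-E-F# has root F#, degree 5 in B major, so V65.
B-D#-F#-A# has root B, degree 1 in B major, so I7.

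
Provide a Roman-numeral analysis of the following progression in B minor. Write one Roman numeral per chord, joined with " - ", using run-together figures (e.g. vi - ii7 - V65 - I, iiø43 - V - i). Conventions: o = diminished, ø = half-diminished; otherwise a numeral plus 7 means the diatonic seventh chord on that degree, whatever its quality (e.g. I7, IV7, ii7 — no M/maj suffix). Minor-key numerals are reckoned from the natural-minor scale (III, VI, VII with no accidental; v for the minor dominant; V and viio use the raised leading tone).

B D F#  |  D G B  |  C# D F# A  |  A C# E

i - VI64 - III42 - VII

B-D-F#: minor triad on B = scale degree 1 → i.
D-G-B has root G, degree 6 in B minor, so VI64.
C#-D-F#-A: root D is the mediant; major seventh chord there is III42.
A-C#-E: root A is the subtonic; major triad there is VII.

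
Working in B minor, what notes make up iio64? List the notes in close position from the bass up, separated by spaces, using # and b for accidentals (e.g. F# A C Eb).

The numeral's case and figure indicate a diminished triad. In B minor its root, the second degree, is C#.
That chord is spelled C#-E-G.
The figured bass 64 indicates second inversion, placing the fifth (G) in the bass: G-C#-E.

G C# E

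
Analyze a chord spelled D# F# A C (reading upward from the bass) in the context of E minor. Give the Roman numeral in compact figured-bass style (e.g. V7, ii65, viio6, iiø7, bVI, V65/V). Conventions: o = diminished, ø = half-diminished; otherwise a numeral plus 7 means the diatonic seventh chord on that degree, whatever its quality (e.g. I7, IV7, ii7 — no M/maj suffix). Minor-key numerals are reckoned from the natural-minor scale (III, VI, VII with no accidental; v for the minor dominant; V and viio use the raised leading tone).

The pitches D#-F#-A-C form a fully diminished seventh chord rooted on D#.
In E minor, D# is the leading tone; the diatonic fully diminished seventh chord there is viio7.

viio7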